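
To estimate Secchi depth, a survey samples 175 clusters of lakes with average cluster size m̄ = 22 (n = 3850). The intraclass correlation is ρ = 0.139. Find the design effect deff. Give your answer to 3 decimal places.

deff = 1 + (22 − 1)·0.139 = 1 + 2.919 = 3.919.

3.919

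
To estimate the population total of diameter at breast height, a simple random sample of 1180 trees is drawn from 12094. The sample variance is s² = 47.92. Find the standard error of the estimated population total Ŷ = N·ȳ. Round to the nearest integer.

Var(Ŷ) = N²·Var(ȳ) = N²·(1 − n/N)·s²/n.
f = 1180/12094 = 0.09756904; Var(ȳ) = 0.90243096·47.92/1180 = 0.036647874.
Var(Ŷ) = 12094² · 0.036647874 = 5.3602953 × 10^6.
SE(Ŷ) = √(5.3602953 × 10^6) = 2315.

2315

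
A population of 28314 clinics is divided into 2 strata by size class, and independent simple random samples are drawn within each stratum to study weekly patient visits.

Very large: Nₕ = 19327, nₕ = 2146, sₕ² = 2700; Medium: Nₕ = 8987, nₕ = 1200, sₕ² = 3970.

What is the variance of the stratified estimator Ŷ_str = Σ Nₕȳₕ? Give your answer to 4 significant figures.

6.493 × 10^8

Var(Ŷ_str) = Σₕ Nₕ²(1 − fₕ)sₕ²/nₕ.
Very large: 19327²·(1 − 2146/19327)·2700/2146 = 4.1777931 × 10^8.
Medium: 8987²·(1 − 1200/8987)·3970/1200 = 2.3152302 × 10^8.
Sum = 6.4930233 × 10^8.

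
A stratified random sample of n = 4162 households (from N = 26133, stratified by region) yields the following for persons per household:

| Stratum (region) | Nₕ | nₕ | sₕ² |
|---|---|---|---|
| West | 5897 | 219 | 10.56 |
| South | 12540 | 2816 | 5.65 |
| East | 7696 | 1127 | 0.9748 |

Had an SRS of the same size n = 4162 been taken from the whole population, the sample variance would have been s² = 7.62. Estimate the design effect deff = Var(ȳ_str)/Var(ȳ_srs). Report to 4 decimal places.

Var(ȳ_str) = Σ Wₕ²(1−fₕ)sₕ²/nₕ with Wₕ = Nₕ/26133:
  West: (5897/26133)²·(1−219/5897)·10.56/219 = 0.0023641106
  South: (12540/26133)²·(1−2816/12540)·5.65/2816 = 3.5824468 × 10^-4
  East: (7696/26133)²·(1−1127/7696)·0.9748/1127 = 6.4029099 × 10^-5
  → Var(ȳ_str) = 0.0027863844.
Var(ȳ_srs) = (1 − 4162/26133)·7.62/4162 = 0.0015392652.
deff = 0.0027863844 / 0.0015392652 = 1.8102.

1.8102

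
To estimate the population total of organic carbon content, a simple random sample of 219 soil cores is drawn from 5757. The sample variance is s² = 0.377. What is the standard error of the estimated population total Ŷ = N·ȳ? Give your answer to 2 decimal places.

Var(Ŷ) = N²·Var(ȳ) = N²·(1 − n/N)·s²/n.
f = 219/5757 = 0.03804065; Var(ȳ) = 0.96195935·0.377/219 = 0.0016559757.
Var(Ŷ) = 5757² · 0.0016559757 = 54884.084.
SE(Ŷ) = √(54884.084) = 234.27.

234.27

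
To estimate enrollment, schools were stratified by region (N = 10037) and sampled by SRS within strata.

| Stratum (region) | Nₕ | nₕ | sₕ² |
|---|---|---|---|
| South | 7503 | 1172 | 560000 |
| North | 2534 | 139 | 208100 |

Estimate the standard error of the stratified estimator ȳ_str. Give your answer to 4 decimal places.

17.7620

Var(ȳ_str) = Σₕ Wₕ²(1 − fₕ)sₕ²/nₕ with Wₕ = Nₕ/N, N = 10037.
South: Wₕ = 0.74753412; term = 0.74753412²·(1 − 0.15620418)·560000/1172 = 225.29929.
North: Wₕ = 0.25246588; term = 0.25246588²·(1 − 0.05485399)·208100/139 = 90.190659.
Sum = 315.48995.
SE = √(315.48995) = 17.7620.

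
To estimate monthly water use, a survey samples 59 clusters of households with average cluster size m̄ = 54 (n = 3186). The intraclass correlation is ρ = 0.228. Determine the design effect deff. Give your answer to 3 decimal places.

deff = 1 + (54 − 1)·0.228 = 1 + 12.084 = 13.084.

13.084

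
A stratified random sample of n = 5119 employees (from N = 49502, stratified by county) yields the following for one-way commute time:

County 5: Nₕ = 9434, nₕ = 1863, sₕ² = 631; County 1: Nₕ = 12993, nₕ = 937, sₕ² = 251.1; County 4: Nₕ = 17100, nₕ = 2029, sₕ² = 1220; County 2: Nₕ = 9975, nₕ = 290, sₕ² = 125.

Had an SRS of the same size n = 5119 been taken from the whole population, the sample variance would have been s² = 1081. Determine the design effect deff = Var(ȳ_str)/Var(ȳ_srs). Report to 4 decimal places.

Var(ȳ_str) = Σ Wₕ²(1−fₕ)sₕ²/nₕ with Wₕ = Nₕ/49502:
  County 5: (9434/49502)²·(1−1863/9434)·631/1863 = 0.0098723406
  County 1: (12993/49502)²·(1−937/12993)·251.1/937 = 0.017130668
  County 4: (17100/49502)²·(1−2029/17100)·1220/2029 = 0.063236885
  County 2: (9975/49502)²·(1−290/9975)·125/290 = 0.016993352
  → Var(ȳ_str) = 0.10723325.
Var(ȳ_srs) = (1 − 5119/49502)·1081/5119 = 0.18933656.
deff = 0.10723325 / 0.18933656 = 0.5664.

0.5664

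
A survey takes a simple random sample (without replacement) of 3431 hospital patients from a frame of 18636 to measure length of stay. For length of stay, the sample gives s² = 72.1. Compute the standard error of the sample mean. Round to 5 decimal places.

0.13094

Under SRS without replacement, Var(ȳ) = (1 − f)·s²/n with f = n/N = 3431/18636 = 0.18410603.
Var(ȳ) = (1 − 0.18410603)·72.1/3431 = 0.81589397·0.021014282 = 0.017145426.
SE(ȳ) = √(0.017145426) = 0.13094.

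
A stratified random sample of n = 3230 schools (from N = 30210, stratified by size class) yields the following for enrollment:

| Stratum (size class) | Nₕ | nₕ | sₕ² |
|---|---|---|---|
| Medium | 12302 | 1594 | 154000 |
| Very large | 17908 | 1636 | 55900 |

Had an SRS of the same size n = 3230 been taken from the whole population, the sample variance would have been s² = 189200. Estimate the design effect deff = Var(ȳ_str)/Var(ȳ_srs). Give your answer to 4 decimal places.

Var(ȳ_str) = Σ Wₕ²(1−fₕ)sₕ²/nₕ with Wₕ = Nₕ/30210:
  Medium: (12302/30210)²·(1−1594/12302)·154000/1594 = 13.944888
  Very large: (17908/30210)²·(1−1636/17908)·55900/1636 = 10.909757
  → Var(ȳ_str) = 24.854645.
Var(ȳ_srs) = (1 − 3230/30210)·189200/3230 = 52.313025.
deff = 24.854645 / 52.313025 = 0.4751.

0.4751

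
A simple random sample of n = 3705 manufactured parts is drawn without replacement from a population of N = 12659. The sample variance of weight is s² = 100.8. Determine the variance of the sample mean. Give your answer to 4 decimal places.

0.0192

Under SRS without replacement, Var(ȳ) = (1 − f)·s²/n with f = n/N = 3705/12659 = 0.29267715.
Var(ȳ) = (1 − 0.29267715)·100.8/3705 = 0.70732285·0.027206478 = 0.019243763.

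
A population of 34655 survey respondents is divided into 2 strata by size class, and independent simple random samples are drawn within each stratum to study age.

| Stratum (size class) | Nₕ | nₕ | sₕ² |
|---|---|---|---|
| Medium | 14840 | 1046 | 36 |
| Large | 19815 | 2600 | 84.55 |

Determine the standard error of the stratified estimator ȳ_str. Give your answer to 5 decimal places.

0.12289

Var(ȳ_str) = Σₕ Wₕ²(1 − fₕ)sₕ²/nₕ with Wₕ = Nₕ/N, N = 34655.
Medium: Wₕ = 0.42822104; term = 0.42822104²·(1 − 0.07048518)·36/1046 = 0.0058662847.
Large: Wₕ = 0.57177896; term = 0.57177896²·(1 − 0.13121373)·84.55/2600 = 0.0092365452.
Sum = 0.01510283.
SE = √(0.01510283) = 0.12289.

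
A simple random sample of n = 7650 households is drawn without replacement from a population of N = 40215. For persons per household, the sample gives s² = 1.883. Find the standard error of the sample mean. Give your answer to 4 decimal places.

Under SRS without replacement, Var(ȳ) = (1 − f)·s²/n with f = n/N = 7650/40215 = 0.19022753.
Var(ȳ) = (1 − 0.19022753)·1.883/7650 = 0.80977247·2.4614379 × 10^-4 = 1.9932047 × 10^-4.
SE(ȳ) = √(1.9932047 × 10^-4) = 0.0141.

0.0141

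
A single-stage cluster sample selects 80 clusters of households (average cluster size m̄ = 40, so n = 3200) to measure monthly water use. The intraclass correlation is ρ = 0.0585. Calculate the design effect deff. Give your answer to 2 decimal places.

deff = 1 + (40 − 1)·0.0585 = 1 + 2.2815 = 3.2815.

3.28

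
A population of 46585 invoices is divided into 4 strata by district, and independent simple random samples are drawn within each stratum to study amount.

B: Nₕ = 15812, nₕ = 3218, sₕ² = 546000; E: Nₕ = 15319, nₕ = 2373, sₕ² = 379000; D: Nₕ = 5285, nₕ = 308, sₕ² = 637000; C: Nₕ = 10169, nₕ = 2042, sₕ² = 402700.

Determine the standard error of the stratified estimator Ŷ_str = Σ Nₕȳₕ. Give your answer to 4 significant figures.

369000

Var(Ŷ_str) = Σₕ Nₕ²(1 − fₕ)sₕ²/nₕ.
B: 15812²·(1 − 3218/15812)·546000/3218 = 3.3787581 × 10^10.
E: 15319²·(1 − 2373/15319)·379000/2373 = 3.1674334 × 10^10.
D: 5285²·(1 − 308/5285)·637000/308 = 5.4400307 × 10^10.
C: 10169²·(1 − 2042/10169)·402700/2042 = 1.6298003 × 10^10.
Sum = 1.3616023 × 10^11.
SE = √(1.3616023 × 10^11) = 369000.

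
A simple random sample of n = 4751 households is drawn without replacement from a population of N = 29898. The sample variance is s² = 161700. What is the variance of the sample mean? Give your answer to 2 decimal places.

Under SRS without replacement, Var(ȳ) = (1 − f)·s²/n with f = n/N = 4751/29898 = 0.15890695.
Var(ȳ) = (1 − 0.15890695)·161700/4751 = 0.84109305·34.03494 = 28.626551.

28.63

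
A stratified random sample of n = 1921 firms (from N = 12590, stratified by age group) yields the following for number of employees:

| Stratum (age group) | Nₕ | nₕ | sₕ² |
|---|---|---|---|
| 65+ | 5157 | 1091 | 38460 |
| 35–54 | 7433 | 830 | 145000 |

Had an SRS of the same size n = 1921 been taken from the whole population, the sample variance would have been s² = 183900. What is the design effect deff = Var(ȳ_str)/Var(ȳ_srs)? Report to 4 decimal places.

Var(ȳ_str) = Σ Wₕ²(1−fₕ)sₕ²/nₕ with Wₕ = Nₕ/12590:
  65+: (5157/12590)²·(1−1091/5157)·38460/1091 = 4.6633453
  35–54: (7433/12590)²·(1−830/7433)·145000/830 = 54.09335
  → Var(ȳ_str) = 58.756695.
Var(ȳ_srs) = (1 − 1921/12590)·183900/1921 = 81.124559.
deff = 58.756695 / 81.124559 = 0.7243.

0.7243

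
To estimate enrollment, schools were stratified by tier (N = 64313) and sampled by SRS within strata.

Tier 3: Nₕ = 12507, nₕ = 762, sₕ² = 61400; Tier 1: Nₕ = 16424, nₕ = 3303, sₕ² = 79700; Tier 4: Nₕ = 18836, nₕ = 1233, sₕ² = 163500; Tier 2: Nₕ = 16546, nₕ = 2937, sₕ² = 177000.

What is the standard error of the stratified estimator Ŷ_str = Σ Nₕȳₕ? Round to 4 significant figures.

Var(Ŷ_str) = Σₕ Nₕ²(1 − fₕ)sₕ²/nₕ.
Tier 3: 12507²·(1 − 762/12507)·61400/762 = 1.1836398 × 10^10.
Tier 1: 16424²·(1 − 3303/16424)·79700/3303 = 5.1999075 × 10^9.
Tier 4: 18836²·(1 − 1233/18836)·163500/1233 = 4.3967326 × 10^10.
Tier 2: 16546²·(1 − 2937/16546)·177000/2937 = 1.3570272 × 10^10.
Sum = 7.4573904 × 10^10.
SE = √(7.4573904 × 10^10) = 273100.

273100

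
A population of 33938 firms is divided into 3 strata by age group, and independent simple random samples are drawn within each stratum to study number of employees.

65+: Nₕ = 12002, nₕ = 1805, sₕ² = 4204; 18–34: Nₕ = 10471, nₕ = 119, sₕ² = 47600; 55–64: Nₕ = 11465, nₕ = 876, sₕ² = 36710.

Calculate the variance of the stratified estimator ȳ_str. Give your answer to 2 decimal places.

Var(ȳ_str) = Σₕ Wₕ²(1 − fₕ)sₕ²/nₕ with Wₕ = Nₕ/N, N = 33938.
65+: Wₕ = 0.35364488; term = 0.35364488²·(1 − 0.15039160)·4204/1805 = 0.2474794.
18–34: Wₕ = 0.30853321; term = 0.30853321²·(1 − 0.01136472)·47600/119 = 37.64436.
55–64: Wₕ = 0.33782191; term = 0.33782191²·(1 − 0.07640645)·36710/876 = 4.4170956.
Sum = 42.308935.

42.31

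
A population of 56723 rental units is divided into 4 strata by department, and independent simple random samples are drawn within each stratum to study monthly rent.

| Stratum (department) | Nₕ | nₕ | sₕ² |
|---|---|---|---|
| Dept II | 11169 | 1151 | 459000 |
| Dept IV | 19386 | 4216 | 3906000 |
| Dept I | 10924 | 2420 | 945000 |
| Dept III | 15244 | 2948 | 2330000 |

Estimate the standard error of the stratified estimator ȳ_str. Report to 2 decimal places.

12.48

Var(ȳ_str) = Σₕ Wₕ²(1 − fₕ)sₕ²/nₕ with Wₕ = Nₕ/N, N = 56723.
Dept II: Wₕ = 0.19690425; term = 0.19690425²·(1 − 0.10305309)·459000/1151 = 13.868015.
Dept IV: Wₕ = 0.34176613; term = 0.34176613²·(1 − 0.21747653)·3906000/4216 = 84.681207.
Dept I: Wₕ = 0.19258502; term = 0.19258502²·(1 − 0.22153057)·945000/2420 = 11.274648.
Dept III: Wₕ = 0.26874460; term = 0.26874460²·(1 − 0.19338756)·2330000/2948 = 46.04398.
Sum = 155.86785.
SE = √(155.86785) = 12.48.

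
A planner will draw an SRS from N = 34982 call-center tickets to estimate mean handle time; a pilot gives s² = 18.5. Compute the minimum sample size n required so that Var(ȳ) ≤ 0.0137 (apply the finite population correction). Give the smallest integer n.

1301

Without fpc, n₀ = s²/D = 18.5/0.0137 = 1350.3650.
With fpc, (1 − n/N)·s²/n ≤ D requires n ≥ n₀/(1 + n₀/N) = 1350.3650/(1 + 1350.3650/34982) = 1300.1760.
Rounding up, n = 1301.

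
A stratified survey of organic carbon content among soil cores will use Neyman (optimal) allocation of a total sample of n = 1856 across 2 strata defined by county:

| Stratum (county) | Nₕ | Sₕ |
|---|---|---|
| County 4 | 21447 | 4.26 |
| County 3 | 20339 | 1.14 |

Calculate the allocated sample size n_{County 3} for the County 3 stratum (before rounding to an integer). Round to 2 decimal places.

375.68

Neyman allocation: nₕ = n·NₕSₕ / Σⱼ NⱼSⱼ.
Σ NⱼSⱼ = 21447·4.26 + 20339·1.14 = 114550.68.
n_{County 3} = 1856·20339·1.14 / 114550.68 = 375.68.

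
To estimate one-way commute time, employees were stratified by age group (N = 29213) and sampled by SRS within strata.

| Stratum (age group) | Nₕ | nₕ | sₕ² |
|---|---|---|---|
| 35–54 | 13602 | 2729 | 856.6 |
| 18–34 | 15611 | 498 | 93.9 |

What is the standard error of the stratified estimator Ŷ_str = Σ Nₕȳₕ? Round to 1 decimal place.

9534.6

Var(Ŷ_str) = Σₕ Nₕ²(1 − fₕ)sₕ²/nₕ.
35–54: 13602²·(1 − 2729/13602)·856.6/2729 = 4.6422304 × 10^7.
18–34: 15611²·(1 − 498/15611)·93.9/498 = 4.4485416 × 10^7.
Sum = 9.090772 × 10^7.
SE = √(9.090772 × 10^7) = 9534.6.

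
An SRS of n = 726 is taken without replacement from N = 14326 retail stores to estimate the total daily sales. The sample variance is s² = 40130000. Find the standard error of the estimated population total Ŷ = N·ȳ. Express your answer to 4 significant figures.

3.282 × 10^6

Var(Ŷ) = N²·Var(ȳ) = N²·(1 − n/N)·s²/n.
f = 726/14326 = 0.05067709; Var(ȳ) = 0.94932291·40130000/726 = 52474.281.
Var(Ŷ) = 14326² · 52474.281 = 1.0769521 × 10^13.
SE(Ŷ) = √(1.0769521 × 10^13) = 3.282 × 10^6.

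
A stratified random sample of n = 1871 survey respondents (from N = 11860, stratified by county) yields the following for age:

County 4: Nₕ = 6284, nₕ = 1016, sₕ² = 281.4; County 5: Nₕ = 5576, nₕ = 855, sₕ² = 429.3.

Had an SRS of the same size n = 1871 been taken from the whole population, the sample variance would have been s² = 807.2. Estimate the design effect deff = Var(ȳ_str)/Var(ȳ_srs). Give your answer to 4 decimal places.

0.4380

Var(ȳ_str) = Σ Wₕ²(1−fₕ)sₕ²/nₕ with Wₕ = Nₕ/11860:
  County 4: (6284/11860)²·(1−1016/6284)·281.4/1016 = 0.065184292
  County 5: (5576/11860)²·(1−855/5576)·429.3/855 = 0.093968471
  → Var(ȳ_str) = 0.15915276.
Var(ȳ_srs) = (1 − 1871/11860)·807.2/1871 = 0.36336634.
deff = 0.15915276 / 0.36336634 = 0.4380.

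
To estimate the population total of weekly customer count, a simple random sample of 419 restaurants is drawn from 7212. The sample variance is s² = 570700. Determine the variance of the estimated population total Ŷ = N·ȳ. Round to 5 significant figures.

Var(Ŷ) = N²·Var(ȳ) = N²·(1 − n/N)·s²/n.
f = 419/7212 = 0.05809762; Var(ȳ) = 0.94190238·570700/419 = 1282.9205.
Var(Ŷ) = 7212² · 1282.9205 = 6.6728472 × 10^10.

6.6728 × 10^10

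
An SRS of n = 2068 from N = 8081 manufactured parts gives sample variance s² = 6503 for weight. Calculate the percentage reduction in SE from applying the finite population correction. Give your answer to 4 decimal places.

f = n/N = 2068/8081 = 0.25590892.
SE_no-fpc = √(s²/n) = 1.7732975; SE_fpc = √((1−f)s²/n) = 1.5296591.
Ratio = √(1−f) = 0.86260714. Reduction = 100·(1 − 0.86260714) = 13.7393%.

13.7393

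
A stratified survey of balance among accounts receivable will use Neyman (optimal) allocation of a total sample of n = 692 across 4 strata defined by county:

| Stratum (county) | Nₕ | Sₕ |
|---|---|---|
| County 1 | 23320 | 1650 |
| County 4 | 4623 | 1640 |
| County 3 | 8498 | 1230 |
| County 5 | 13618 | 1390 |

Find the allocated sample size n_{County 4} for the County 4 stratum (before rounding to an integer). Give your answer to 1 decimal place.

69.5

Neyman allocation: nₕ = n·NₕSₕ / Σⱼ NⱼSⱼ.
Σ NⱼSⱼ = 23320·1650 + 4623·1640 + 8498·1230 + 13618·1390 = 7.544128 × 10^7.
n_{County 4} = 692·4623·1640 / (7.544128 × 10^7) = 69.5.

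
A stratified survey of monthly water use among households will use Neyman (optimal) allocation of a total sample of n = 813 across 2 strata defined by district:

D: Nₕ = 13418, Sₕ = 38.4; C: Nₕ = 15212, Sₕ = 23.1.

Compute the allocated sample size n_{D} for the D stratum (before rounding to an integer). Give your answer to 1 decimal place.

483.4

Neyman allocation: nₕ = n·NₕSₕ / Σⱼ NⱼSⱼ.
Σ NⱼSⱼ = 13418·38.4 + 15212·23.1 = 866648.4.
n_{D} = 813·13418·38.4 / 866648.4 = 483.4.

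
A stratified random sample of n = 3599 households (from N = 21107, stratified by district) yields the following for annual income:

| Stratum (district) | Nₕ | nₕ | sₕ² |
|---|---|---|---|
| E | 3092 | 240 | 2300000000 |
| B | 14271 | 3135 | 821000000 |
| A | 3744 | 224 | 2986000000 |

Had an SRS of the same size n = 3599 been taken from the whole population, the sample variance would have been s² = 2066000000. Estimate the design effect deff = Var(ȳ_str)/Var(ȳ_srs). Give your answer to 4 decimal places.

Var(ȳ_str) = Σ Wₕ²(1−fₕ)sₕ²/nₕ with Wₕ = Nₕ/21107:
  E: (3092/21107)²·(1−240/3092)·2300000000/240 = 189693.56
  B: (14271/21107)²·(1−3135/14271)·821000000/3135 = 93419.216
  A: (3744/21107)²·(1−224/3744)·2986000000/224 = 394336.76
  → Var(ȳ_str) = 677449.54.
Var(ȳ_srs) = (1 − 3599/21107)·2066000000/3599 = 476166.13.
deff = 677449.54 / 476166.13 = 1.4227.

1.4227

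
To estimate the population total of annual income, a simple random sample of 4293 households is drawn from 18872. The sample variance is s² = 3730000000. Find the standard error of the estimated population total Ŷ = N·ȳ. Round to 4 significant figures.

Var(Ŷ) = N²·Var(ȳ) = N²·(1 − n/N)·s²/n.
f = 4293/18872 = 0.22747986; Var(ȳ) = 0.77252014·3730000000/4293 = 671208.97.
Var(Ŷ) = 18872² · 671208.97 = 2.3905267 × 10^14.
SE(Ŷ) = √(2.3905267 × 10^14) = 1.546 × 10^7.

1.546 × 10^7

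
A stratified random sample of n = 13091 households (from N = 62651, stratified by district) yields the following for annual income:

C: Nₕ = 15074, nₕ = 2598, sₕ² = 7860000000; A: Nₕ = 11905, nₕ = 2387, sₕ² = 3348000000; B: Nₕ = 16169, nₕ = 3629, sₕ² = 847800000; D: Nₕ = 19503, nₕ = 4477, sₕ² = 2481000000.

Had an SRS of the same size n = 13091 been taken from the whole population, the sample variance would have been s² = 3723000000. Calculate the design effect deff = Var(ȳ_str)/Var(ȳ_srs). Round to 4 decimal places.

Var(ȳ_str) = Σ Wₕ²(1−fₕ)sₕ²/nₕ with Wₕ = Nₕ/62651:
  C: (15074/62651)²·(1−2598/15074)·7860000000/2598 = 144954.35
  A: (11905/62651)²·(1−2387/11905)·3348000000/2387 = 40490.405
  B: (16169/62651)²·(1−3629/16169)·847800000/3629 = 12067.884
  D: (19503/62651)²·(1−4477/19503)·2481000000/4477 = 41374.091
  → Var(ȳ_str) = 238886.73.
Var(ȳ_srs) = (1 − 13091/62651)·3723000000/13091 = 224969.43.
deff = 238886.73 / 224969.43 = 1.0619.

1.0619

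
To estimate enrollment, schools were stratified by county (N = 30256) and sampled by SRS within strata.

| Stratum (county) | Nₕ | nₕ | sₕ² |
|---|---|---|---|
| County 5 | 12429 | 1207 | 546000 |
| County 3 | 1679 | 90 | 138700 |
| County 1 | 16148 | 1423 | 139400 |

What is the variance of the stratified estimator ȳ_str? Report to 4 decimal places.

98.8606

Var(ȳ_str) = Σₕ Wₕ²(1 − fₕ)sₕ²/nₕ with Wₕ = Nₕ/N, N = 30256.
County 5: Wₕ = 0.41079455; term = 0.41079455²·(1 − 0.09711159)·546000/1207 = 68.923735.
County 3: Wₕ = 0.05549313; term = 0.05549313²·(1 − 0.05360334)·138700/90 = 4.4914392.
County 1: Wₕ = 0.53371232; term = 0.53371232²·(1 − 0.08812237)·139400/1423 = 25.445377.
Sum = 98.860551.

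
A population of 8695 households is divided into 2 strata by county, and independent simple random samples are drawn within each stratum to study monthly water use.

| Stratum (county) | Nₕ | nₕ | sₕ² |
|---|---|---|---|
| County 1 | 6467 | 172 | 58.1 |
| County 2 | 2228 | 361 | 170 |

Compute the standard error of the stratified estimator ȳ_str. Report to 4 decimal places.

0.4558

Var(ȳ_str) = Σₕ Wₕ²(1 − fₕ)sₕ²/nₕ with Wₕ = Nₕ/N, N = 8695.
County 1: Wₕ = 0.74376078; term = 0.74376078²·(1 − 0.02659657)·58.1/172 = 0.18188928.
County 2: Wₕ = 0.25623922; term = 0.25623922²·(1 − 0.16202873)·170/361 = 0.02590968.
Sum = 0.20779896.
SE = √(0.20779896) = 0.4558.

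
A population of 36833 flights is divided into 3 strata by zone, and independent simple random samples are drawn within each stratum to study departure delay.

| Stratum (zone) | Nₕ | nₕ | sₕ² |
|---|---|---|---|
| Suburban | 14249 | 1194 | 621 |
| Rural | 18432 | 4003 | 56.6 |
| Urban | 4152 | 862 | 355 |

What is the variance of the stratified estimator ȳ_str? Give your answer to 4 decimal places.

Var(ȳ_str) = Σₕ Wₕ²(1 − fₕ)sₕ²/nₕ with Wₕ = Nₕ/N, N = 36833.
Suburban: Wₕ = 0.38685418; term = 0.38685418²·(1 − 0.08379535)·621/1194 = 0.071313927.
Rural: Wₕ = 0.50042082; term = 0.50042082²·(1 − 0.21717665)·56.6/4003 = 0.0027718221.
Urban: Wₕ = 0.11272500; term = 0.11272500²·(1 − 0.20761079)·355/862 = 0.0041466764.
Sum = 0.078232426.

0.0782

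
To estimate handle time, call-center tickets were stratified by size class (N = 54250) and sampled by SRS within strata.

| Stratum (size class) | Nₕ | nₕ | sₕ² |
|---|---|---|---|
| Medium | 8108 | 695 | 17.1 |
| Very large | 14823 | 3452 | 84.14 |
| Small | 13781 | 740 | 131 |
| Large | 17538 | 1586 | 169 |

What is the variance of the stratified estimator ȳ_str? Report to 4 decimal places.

0.0228

Var(ȳ_str) = Σₕ Wₕ²(1 − fₕ)sₕ²/nₕ with Wₕ = Nₕ/N, N = 54250.
Medium: Wₕ = 0.14945622; term = 0.14945622²·(1 − 0.08571781)·17.1/695 = 5.024809 × 10^-4.
Very large: Wₕ = 0.27323502; term = 0.27323502²·(1 − 0.23288133)·84.14/3452 = 0.0013959408.
Small: Wₕ = 0.25402765; term = 0.25402765²·(1 − 0.05369712)·131/740 = 0.01081015.
Large: Wₕ = 0.32328111; term = 0.32328111²·(1 − 0.09043220)·169/1586 = 0.010129296.
Sum = 0.022837868.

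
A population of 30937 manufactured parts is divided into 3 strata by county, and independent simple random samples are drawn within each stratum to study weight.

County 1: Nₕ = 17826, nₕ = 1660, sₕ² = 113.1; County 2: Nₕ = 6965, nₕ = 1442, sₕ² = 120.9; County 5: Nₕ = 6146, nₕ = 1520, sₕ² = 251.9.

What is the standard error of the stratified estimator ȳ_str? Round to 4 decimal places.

0.1697

Var(ȳ_str) = Σₕ Wₕ²(1 − fₕ)sₕ²/nₕ with Wₕ = Nₕ/N, N = 30937.
County 1: Wₕ = 0.57620325; term = 0.57620325²·(1 − 0.09312241)·113.1/1660 = 0.020514201.
County 2: Wₕ = 0.22513495; term = 0.22513495²·(1 − 0.20703518)·120.9/1442 = 0.0033697743.
County 5: Wₕ = 0.19866180; term = 0.19866180²·(1 − 0.24731533)·251.9/1520 = 0.0049229607.
Sum = 0.028806936.
SE = √(0.028806936) = 0.1697.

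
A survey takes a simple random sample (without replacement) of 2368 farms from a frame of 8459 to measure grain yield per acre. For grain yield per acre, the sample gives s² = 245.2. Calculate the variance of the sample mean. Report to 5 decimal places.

Under SRS without replacement, Var(ȳ) = (1 − f)·s²/n with f = n/N = 2368/8459 = 0.27993853.
Var(ȳ) = (1 − 0.27993853)·245.2/2368 = 0.72006147·0.1035473 = 0.074560419.

0.07456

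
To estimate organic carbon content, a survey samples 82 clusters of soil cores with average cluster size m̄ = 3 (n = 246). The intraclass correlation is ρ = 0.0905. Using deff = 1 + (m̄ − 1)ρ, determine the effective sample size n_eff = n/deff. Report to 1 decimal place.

208.3

deff = 1 + (3 − 1)·0.0905 = 1 + 0.181 = 1.181.
n_eff = 246 / 1.181 = 208.3.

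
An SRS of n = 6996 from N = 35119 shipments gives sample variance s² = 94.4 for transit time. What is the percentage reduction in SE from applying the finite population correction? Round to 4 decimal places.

f = n/N = 6996/35119 = 0.19920841.
SE_no-fpc = √(s²/n) = 0.1161612; SE_fpc = √((1−f)s²/n) = 0.10394913.
Ratio = √(1−f) = 0.89486960. Reduction = 100·(1 − 0.89486960) = 10.5130%.

10.5130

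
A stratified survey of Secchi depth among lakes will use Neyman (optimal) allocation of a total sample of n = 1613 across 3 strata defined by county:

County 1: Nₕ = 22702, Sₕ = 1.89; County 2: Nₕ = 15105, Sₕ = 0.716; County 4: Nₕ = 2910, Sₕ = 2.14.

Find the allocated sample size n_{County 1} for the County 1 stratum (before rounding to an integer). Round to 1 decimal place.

1154.5

Neyman allocation: nₕ = n·NₕSₕ / Σⱼ NⱼSⱼ.
Σ NⱼSⱼ = 22702·1.89 + 15105·0.716 + 2910·2.14 = 59949.36.
n_{County 1} = 1613·22702·1.89 / 59949.36 = 1154.5.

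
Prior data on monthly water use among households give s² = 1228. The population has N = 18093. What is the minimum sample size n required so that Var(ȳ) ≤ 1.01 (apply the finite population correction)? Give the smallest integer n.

1140

Without fpc, n₀ = s²/D = 1228/1.01 = 1215.8416.
With fpc, (1 − n/N)·s²/n ≤ D requires n ≥ n₀/(1 + n₀/N) = 1215.8416/(1 + 1215.8416/18093) = 1139.2823.
Rounding up, n = 1140.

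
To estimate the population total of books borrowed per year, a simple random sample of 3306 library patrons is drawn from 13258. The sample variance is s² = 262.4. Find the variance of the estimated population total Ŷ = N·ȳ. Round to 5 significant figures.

1.0472 × 10^7

Var(Ŷ) = N²·Var(ȳ) = N²·(1 − n/N)·s²/n.
f = 3306/13258 = 0.24935888; Var(ȳ) = 0.75064112·262.4/3306 = 0.059579017.
Var(Ŷ) = 13258² · 0.059579017 = 1.0472476 × 10^7.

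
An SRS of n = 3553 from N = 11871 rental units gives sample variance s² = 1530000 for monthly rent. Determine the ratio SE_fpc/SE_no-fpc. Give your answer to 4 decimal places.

0.8371

f = n/N = 3553/11871 = 0.29930082.
SE_no-fpc = √(s²/n) = 20.751434; SE_fpc = √((1−f)s²/n) = 17.370564.
Ratio = √(1−f) = 0.83707776.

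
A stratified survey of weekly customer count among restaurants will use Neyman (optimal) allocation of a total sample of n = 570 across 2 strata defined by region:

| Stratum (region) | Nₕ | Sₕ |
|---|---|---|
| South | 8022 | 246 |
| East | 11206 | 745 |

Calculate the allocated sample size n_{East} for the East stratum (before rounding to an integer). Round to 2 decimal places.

Neyman allocation: nₕ = n·NₕSₕ / Σⱼ NⱼSⱼ.
Σ NⱼSⱼ = 8022·246 + 11206·745 = 1.0321882 × 10^7.
n_{East} = 570·11206·745 / (1.0321882 × 10^7) = 461.02.

461.02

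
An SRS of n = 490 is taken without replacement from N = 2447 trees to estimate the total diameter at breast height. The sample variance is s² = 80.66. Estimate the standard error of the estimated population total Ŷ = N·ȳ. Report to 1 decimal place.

887.9

Var(Ŷ) = N²·Var(ȳ) = N²·(1 − n/N)·s²/n.
f = 490/2447 = 0.20024520; Var(ȳ) = 0.79975480·80.66/490 = 0.13164943.
Var(Ŷ) = 2447² · 0.13164943 = 788291.64.
SE(Ŷ) = √(788291.64) = 887.9.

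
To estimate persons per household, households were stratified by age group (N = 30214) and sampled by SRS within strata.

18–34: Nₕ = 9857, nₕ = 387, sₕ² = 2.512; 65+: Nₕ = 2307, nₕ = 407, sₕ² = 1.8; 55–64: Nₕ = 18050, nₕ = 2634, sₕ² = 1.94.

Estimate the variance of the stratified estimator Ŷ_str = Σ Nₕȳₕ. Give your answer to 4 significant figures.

Var(Ŷ_str) = Σₕ Nₕ²(1 − fₕ)sₕ²/nₕ.
18–34: 9857²·(1 − 387/9857)·2.512/387 = 605903.42.
65+: 2307²·(1 − 407/2307)·1.8/407 = 19385.602.
55–64: 18050²·(1 − 2634/18050)·1.94/2634 = 204943.84.
Sum = 830232.86.

830200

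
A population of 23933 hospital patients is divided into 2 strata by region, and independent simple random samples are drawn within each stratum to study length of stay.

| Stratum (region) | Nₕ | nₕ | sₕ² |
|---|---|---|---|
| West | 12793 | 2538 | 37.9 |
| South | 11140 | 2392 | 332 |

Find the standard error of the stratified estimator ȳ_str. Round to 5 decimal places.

0.16442

Var(ȳ_str) = Σₕ Wₕ²(1 − fₕ)sₕ²/nₕ with Wₕ = Nₕ/N, N = 23933.
West: Wₕ = 0.53453391; term = 0.53453391²·(1 − 0.19838974)·37.9/2538 = 0.0034202778.
South: Wₕ = 0.46546609; term = 0.46546609²·(1 − 0.21472172)·332/2392 = 0.023614382.
Sum = 0.02703466.
SE = √(0.02703466) = 0.16442.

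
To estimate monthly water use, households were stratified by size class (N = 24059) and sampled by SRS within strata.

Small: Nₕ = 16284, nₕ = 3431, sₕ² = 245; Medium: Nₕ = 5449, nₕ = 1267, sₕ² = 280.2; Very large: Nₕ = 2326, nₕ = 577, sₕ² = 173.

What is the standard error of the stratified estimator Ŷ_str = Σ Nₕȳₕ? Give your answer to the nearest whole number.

Var(Ŷ_str) = Σₕ Nₕ²(1 − fₕ)sₕ²/nₕ.
Small: 16284²·(1 − 3431/16284)·245/3431 = 1.4945518 × 10^7.
Medium: 5449²·(1 − 1267/5449)·280.2/1267 = 5.0395569 × 10^6.
Very large: 2326²·(1 − 577/2326)·173/577 = 1.2197471 × 10^6.
Sum = 2.1204822 × 10^7.
SE = √(2.1204822 × 10^7) = 4605.

4605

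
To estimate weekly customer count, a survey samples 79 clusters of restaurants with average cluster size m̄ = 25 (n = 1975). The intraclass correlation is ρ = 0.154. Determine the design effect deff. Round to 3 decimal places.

4.696

deff = 1 + (25 − 1)·0.154 = 1 + 3.696 = 4.696.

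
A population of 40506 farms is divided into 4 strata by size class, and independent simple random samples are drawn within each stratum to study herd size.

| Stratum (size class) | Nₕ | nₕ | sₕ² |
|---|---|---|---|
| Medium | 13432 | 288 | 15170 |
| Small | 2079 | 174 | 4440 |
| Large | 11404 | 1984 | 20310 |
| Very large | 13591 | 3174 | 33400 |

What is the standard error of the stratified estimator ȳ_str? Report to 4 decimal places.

2.7033

Var(ȳ_str) = Σₕ Wₕ²(1 − fₕ)sₕ²/nₕ with Wₕ = Nₕ/N, N = 40506.
Medium: Wₕ = 0.33160519; term = 0.33160519²·(1 − 0.02144133)·15170/288 = 5.6679056.
Small: Wₕ = 0.05132573; term = 0.05132573²·(1 − 0.08369408)·4440/174 = 0.06159486.
Large: Wₕ = 0.28153854; term = 0.28153854²·(1 − 0.17397404)·20310/1984 = 0.67025128.
Very large: Wₕ = 0.33553054; term = 0.33553054²·(1 − 0.23353690)·33400/3174 = 0.90801893.
Sum = 7.3077707.
SE = √(7.3077707) = 2.7033.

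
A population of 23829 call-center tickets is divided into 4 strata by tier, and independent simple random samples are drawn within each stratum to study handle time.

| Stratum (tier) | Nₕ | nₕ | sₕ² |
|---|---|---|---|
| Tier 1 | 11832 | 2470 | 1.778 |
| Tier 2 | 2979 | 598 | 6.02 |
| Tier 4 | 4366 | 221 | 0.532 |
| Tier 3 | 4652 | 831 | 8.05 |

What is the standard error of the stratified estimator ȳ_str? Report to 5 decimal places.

0.02542

Var(ȳ_str) = Σₕ Wₕ²(1 − fₕ)sₕ²/nₕ with Wₕ = Nₕ/N, N = 23829.
Tier 1: Wₕ = 0.49653783; term = 0.49653783²·(1 − 0.20875592)·1.778/2470 = 1.4042679 × 10^-4.
Tier 2: Wₕ = 0.12501574; term = 0.12501574²·(1 − 0.20073850)·6.02/598 = 1.2575162 × 10^-4.
Tier 4: Wₕ = 0.18322212; term = 0.18322212²·(1 − 0.05061842)·0.532/221 = 7.6721307 × 10^-5.
Tier 3: Wₕ = 0.19522431; term = 0.19522431²·(1 − 0.17863285)·8.05/831 = 3.0324941 × 10^-4.
Sum = 6.4614913 × 10^-4.
SE = √(6.4614913 × 10^-4) = 0.02542.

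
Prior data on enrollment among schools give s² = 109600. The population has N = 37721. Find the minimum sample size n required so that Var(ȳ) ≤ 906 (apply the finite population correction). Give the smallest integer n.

121

Without fpc, n₀ = s²/D = 109600/906 = 120.9713.
With fpc, (1 − n/N)·s²/n ≤ D requires n ≥ n₀/(1 + n₀/N) = 120.9713/(1 + 120.9713/37721) = 120.5846.
Rounding up, n = 121.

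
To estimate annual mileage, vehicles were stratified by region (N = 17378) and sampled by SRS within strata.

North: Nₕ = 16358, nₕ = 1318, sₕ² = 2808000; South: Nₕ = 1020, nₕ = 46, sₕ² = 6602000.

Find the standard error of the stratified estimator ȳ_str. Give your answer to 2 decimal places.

Var(ȳ_str) = Σₕ Wₕ²(1 − fₕ)sₕ²/nₕ with Wₕ = Nₕ/N, N = 17378.
North: Wₕ = 0.94130510; term = 0.94130510²·(1 − 0.08057220)·2808000/1318 = 1735.642.
South: Wₕ = 0.05869490; term = 0.05869490²·(1 − 0.04509804)·6602000/46 = 472.147.
Sum = 2207.789.
SE = √(2207.789) = 46.99.

46.99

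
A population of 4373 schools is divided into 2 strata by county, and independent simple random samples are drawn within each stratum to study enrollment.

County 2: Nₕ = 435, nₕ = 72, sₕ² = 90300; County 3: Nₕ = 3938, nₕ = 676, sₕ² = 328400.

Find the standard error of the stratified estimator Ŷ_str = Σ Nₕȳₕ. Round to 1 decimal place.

80240.2

Var(Ŷ_str) = Σₕ Nₕ²(1 − fₕ)sₕ²/nₕ.
County 2: 435²·(1 − 72/435)·90300/72 = 1.9803919 × 10^8.
County 3: 3938²·(1 − 676/3938)·328400/676 = 6.2404531 × 10^9.
Sum = 6.4384923 × 10^9.
SE = √(6.4384923 × 10^9) = 80240.2.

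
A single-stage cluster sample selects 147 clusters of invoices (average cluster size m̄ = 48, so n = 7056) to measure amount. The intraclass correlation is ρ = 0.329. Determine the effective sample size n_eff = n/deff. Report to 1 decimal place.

deff = 1 + (48 − 1)·0.329 = 1 + 15.463 = 16.463.
n_eff = 7056 / 16.463 = 428.6.

428.6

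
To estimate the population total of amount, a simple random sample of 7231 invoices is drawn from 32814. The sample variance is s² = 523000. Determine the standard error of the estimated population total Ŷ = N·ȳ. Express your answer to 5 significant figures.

Var(Ŷ) = N²·Var(ȳ) = N²·(1 − n/N)·s²/n.
f = 7231/32814 = 0.22036326; Var(ȳ) = 0.77963674·523000/7231 = 56.38916.
Var(Ŷ) = 32814² · 56.38916 = 6.0717513 × 10^10.
SE(Ŷ) = √(6.0717513 × 10^10) = 246410.

246410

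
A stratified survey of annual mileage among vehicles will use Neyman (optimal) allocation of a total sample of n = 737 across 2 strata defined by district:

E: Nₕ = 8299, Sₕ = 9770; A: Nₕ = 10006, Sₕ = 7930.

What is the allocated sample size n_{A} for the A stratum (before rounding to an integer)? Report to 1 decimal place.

Neyman allocation: nₕ = n·NₕSₕ / Σⱼ NⱼSⱼ.
Σ NⱼSⱼ = 8299·9770 + 10006·7930 = 1.6042881 × 10^8.
n_{A} = 737·10006·7930 / (1.6042881 × 10^8) = 364.5.

364.5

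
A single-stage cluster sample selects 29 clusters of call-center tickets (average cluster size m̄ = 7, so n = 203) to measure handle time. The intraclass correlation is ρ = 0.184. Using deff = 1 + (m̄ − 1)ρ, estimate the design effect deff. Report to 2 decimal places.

deff = 1 + (7 − 1)·0.184 = 1 + 1.104 = 2.104.

2.10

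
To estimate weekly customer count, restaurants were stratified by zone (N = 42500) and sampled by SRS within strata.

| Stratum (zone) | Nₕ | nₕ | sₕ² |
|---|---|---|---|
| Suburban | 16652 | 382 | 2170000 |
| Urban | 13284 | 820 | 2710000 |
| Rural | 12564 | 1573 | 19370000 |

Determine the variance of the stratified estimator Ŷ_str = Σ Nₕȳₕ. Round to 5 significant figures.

3.7867 × 10^12

Var(Ŷ_str) = Σₕ Nₕ²(1 − fₕ)sₕ²/nₕ.
Suburban: 16652²·(1 − 382/16652)·2170000/382 = 1.5390415 × 10^12.
Urban: 13284²·(1 − 820/13284)·2710000/820 = 5.4719453 × 10^11.
Rural: 12564²·(1 − 1573/12564)·19370000/1573 = 1.7004585 × 10^12.
Sum = 3.7866945 × 10^12.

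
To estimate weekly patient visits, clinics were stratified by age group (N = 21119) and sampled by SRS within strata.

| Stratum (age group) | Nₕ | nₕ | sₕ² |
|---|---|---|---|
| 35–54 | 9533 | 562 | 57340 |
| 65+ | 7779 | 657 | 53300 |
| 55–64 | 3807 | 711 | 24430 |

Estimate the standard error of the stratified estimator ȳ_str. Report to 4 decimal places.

5.5271

Var(ȳ_str) = Σₕ Wₕ²(1 − fₕ)sₕ²/nₕ with Wₕ = Nₕ/N, N = 21119.
35–54: Wₕ = 0.45139448; term = 0.45139448²·(1 − 0.05895311)·57340/562 = 19.563435.
65+: Wₕ = 0.36834130; term = 0.36834130²·(1 − 0.08445816)·53300/657 = 10.077223.
55–64: Wₕ = 0.18026422; term = 0.18026422²·(1 − 0.18676123)·24430/711 = 0.90801076.
Sum = 30.548669.
SE = √(30.548669) = 5.5271.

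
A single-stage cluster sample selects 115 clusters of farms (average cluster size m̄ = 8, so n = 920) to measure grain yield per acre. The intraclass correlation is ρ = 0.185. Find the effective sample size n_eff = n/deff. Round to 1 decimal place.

400.9

deff = 1 + (8 − 1)·0.185 = 1 + 1.295 = 2.295.
n_eff = 920 / 2.295 = 400.9.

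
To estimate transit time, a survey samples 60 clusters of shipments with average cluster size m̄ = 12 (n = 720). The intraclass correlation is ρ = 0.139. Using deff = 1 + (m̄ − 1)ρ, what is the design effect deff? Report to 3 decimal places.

deff = 1 + (12 − 1)·0.139 = 1 + 1.529 = 2.529.

2.529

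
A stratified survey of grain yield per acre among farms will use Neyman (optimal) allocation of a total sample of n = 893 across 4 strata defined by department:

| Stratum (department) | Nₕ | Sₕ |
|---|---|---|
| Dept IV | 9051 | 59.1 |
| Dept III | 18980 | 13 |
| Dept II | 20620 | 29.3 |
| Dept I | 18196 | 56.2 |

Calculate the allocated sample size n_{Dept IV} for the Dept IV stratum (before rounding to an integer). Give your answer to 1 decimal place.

198.3

Neyman allocation: nₕ = n·NₕSₕ / Σⱼ NⱼSⱼ.
Σ NⱼSⱼ = 9051·59.1 + 18980·13 + 20620·29.3 + 18196·56.2 = 2.4084353 × 10^6.
n_{Dept IV} = 893·9051·59.1 / (2.4084353 × 10^6) = 198.3.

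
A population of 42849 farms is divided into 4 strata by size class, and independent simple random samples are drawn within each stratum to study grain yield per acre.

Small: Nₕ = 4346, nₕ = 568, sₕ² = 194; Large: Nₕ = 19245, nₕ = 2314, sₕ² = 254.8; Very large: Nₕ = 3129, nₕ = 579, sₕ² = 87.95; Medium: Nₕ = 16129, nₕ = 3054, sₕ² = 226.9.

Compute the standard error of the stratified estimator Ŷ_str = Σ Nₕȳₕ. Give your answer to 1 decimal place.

Var(Ŷ_str) = Σₕ Nₕ²(1 − fₕ)sₕ²/nₕ.
Small: 4346²·(1 − 568/4346)·194/568 = 5.6079621 × 10^6.
Large: 19245²·(1 − 2314/19245)·254.8/2314 = 3.5878691 × 10^7.
Very large: 3129²·(1 − 579/3129)·87.95/579 = 1.2120011 × 10^6.
Medium: 16129²·(1 − 3054/16129)·226.9/3054 = 1.5668038 × 10^7.
Sum = 5.8366692 × 10^7.
SE = √(5.8366692 × 10^7) = 7639.8.

7639.8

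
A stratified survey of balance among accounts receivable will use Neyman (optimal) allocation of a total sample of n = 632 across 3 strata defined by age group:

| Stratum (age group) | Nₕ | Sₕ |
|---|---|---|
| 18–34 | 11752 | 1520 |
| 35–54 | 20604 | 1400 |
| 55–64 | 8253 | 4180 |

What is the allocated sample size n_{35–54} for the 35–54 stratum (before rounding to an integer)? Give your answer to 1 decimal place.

224.5

Neyman allocation: nₕ = n·NₕSₕ / Σⱼ NⱼSⱼ.
Σ NⱼSⱼ = 11752·1520 + 20604·1400 + 8253·4180 = 8.120618 × 10^7.
n_{35–54} = 632·20604·1400 / (8.120618 × 10^7) = 224.5.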